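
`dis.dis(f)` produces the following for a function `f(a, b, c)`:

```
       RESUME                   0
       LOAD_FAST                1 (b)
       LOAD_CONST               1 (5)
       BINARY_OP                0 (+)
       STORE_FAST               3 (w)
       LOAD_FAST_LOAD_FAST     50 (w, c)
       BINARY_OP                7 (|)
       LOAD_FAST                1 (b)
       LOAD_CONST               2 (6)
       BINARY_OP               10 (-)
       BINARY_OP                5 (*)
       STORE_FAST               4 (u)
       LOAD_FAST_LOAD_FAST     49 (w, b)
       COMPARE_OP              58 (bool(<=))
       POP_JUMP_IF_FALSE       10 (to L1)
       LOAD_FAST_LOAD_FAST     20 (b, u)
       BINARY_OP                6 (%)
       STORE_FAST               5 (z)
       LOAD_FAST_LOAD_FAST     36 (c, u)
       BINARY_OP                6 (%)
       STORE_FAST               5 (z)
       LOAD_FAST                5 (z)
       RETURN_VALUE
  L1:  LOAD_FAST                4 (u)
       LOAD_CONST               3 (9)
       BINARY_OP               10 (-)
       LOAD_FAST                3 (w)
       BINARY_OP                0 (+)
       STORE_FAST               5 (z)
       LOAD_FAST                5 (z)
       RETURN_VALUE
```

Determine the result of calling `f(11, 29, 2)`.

LOAD_FAST b → push 29. Stack: [29]
LOAD_CONST → push 5. Stack: [29, 5]
BINARY_OP + → 29 + 5 = 34. Stack: [34]
STORE_FAST w → w=34. Stack: []
LOAD_FAST_LOAD_FAST w,c → push 34,2. Stack: [34, 2]
BINARY_OP | → 34 | 2 = 34. Stack: [34]
LOAD_FAST b → push 29. Stack: [34, 29]
LOAD_CONST → push 6. Stack: [34, 29, 6]
BINARY_OP - → 29 - 6 = 23. Stack: [34, 23]
BINARY_OP * → 34 * 23 = 782. Stack: [782]
STORE_FAST u → u=782. Stack: []
LOAD_FAST_LOAD_FAST w,b → push 34,29. Stack: [34, 29]
COMPARE_OP bool(<=) → 34 vs 29 = False. Stack: [False]
POP_JUMP_IF_FALSE → pop False; jump. Stack: []
LOAD_FAST u → push 782. Stack: [782]
LOAD_CONST → push 9. Stack: [782, 9]
BINARY_OP - → 782 - 9 = 773. Stack: [773]
LOAD_FAST w → push 34. Stack: [773, 34]
BINARY_OP + → 773 + 34 = 807. Stack: [807]
STORE_FAST z → z=807. Stack: []
LOAD_FAST z → push 807. Stack: [807]
RETURN_VALUE → return 807.

807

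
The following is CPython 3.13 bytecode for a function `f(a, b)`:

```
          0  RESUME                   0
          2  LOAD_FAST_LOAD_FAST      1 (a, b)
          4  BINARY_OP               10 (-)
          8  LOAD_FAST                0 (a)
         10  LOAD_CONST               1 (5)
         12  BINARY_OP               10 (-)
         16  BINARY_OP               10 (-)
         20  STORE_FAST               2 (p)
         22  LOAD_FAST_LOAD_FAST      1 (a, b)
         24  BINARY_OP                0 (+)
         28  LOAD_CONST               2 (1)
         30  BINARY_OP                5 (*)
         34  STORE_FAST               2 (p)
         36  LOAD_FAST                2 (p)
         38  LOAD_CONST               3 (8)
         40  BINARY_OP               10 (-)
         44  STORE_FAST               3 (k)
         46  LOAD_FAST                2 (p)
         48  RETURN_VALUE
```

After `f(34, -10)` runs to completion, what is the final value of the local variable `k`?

LOAD_FAST_LOAD_FAST a,b → push 34,-10. Stack: [34, -10]
BINARY_OP - → 34 - -10 = 44. Stack: [44]
LOAD_FAST a → push 34. Stack: [44, 34]
LOAD_CONST → push 5. Stack: [44, 34, 5]
BINARY_OP - → 34 - 5 = 29. Stack: [44, 29]
BINARY_OP - → 44 - 29 = 15. Stack: [15]
STORE_FAST p → p=15. Stack: []
LOAD_FAST_LOAD_FAST a,b → push 34,-10. Stack: [34, -10]
BINARY_OP + → 34 + -10 = 24. Stack: [24]
LOAD_CONST → push 1. Stack: [24, 1]
BINARY_OP * → 24 * 1 = 24. Stack: [24]
STORE_FAST p → p=24. Stack: []
LOAD_FAST p → push 24. Stack: [24]
LOAD_CONST → push 8. Stack: [24, 8]
BINARY_OP - → 24 - 8 = 16. Stack: [16]
STORE_FAST k → k=16. Stack: []
LOAD_FAST p → push 24. Stack: [24]
RETURN_VALUE → return 24.

16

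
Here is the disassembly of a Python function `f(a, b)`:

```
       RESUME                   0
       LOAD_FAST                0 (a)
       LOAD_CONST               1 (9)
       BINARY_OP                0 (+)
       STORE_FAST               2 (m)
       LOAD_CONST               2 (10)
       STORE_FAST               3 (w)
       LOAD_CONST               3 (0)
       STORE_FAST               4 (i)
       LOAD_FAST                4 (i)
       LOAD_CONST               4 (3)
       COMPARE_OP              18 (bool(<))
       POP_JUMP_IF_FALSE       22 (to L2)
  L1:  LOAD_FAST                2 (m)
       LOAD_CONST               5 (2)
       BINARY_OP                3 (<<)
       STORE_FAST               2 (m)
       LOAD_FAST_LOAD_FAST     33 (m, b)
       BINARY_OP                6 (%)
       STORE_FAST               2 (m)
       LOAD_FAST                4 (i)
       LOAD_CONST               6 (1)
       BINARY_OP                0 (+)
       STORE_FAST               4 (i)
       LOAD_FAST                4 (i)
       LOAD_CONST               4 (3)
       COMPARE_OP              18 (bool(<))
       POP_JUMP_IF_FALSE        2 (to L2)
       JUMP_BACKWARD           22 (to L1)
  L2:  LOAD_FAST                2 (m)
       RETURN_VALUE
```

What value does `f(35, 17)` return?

11

LOAD_FAST a → push 35. Stack: [35]
LOAD_CONST → push 9. Stack: [35, 9]
BINARY_OP + → 35 + 9 = 44. Stack: [44]
STORE_FAST m → m=44. Stack: []
LOAD_CONST → push 10. Stack: [10]
STORE_FAST w → w=10. Stack: []
LOAD_CONST → push 0. Stack: [0]
STORE_FAST i → i=0. Stack: []
LOAD_FAST i → push 0. Stack: [0]
LOAD_CONST → push 3. Stack: [0, 3]
COMPARE_OP bool(<) → 0 vs 3 = True. Stack: [True]
POP_JUMP_IF_FALSE → pop True; no jump. Stack: []
LOAD_FAST m → push 44. Stack: [44]
LOAD_CONST → push 2. Stack: [44, 2]
BINARY_OP << → 44 << 2 = 176. Stack: [176]
STORE_FAST m → m=176. Stack: []
LOAD_FAST_LOAD_FAST m,b → push 176,17. Stack: [176, 17]
BINARY_OP % → 176 % 17 = 6. Stack: [6]
STORE_FAST m → m=6. Stack: []
LOAD_FAST i → push 0. Stack: [0]
LOAD_CONST → push 1. Stack: [0, 1]
BINARY_OP + → 0 + 1 = 1. Stack: [1]
STORE_FAST i → i=1. Stack: []
LOAD_FAST i → push 1. Stack: [1]
LOAD_CONST → push 3. Stack: [1, 3]
COMPARE_OP bool(<) → 1 vs 3 = True. Stack: [True]
POP_JUMP_IF_FALSE → pop True; no jump. Stack: []
LOAD_FAST m → push 6. Stack: [6]
LOAD_CONST → push 2. Stack: [6, 2]
BINARY_OP << → 6 << 2 = 24. Stack: [24]
STORE_FAST m → m=24. Stack: []
LOAD_FAST_LOAD_FAST m,b → push 24,17. Stack: [24, 17]
BINARY_OP % → 24 % 17 = 7. Stack: [7]
STORE_FAST m → m=7. Stack: []
LOAD_FAST i → push 1. Stack: [1]
LOAD_CONST → push 1. Stack: [1, 1]
BINARY_OP + → 1 + 1 = 2. Stack: [2]
STORE_FAST i → i=2. Stack: []
LOAD_FAST i → push 2. Stack: [2]
LOAD_CONST → push 3. Stack: [2, 3]
COMPARE_OP bool(<) → 2 vs 3 = True. Stack: [True]
POP_JUMP_IF_FALSE → pop True; no jump. Stack: []
LOAD_FAST m → push 7. Stack: [7]
LOAD_CONST → push 2. Stack: [7, 2]
BINARY_OP << → 7 << 2 = 28. Stack: [28]
STORE_FAST m → m=28. Stack: []
LOAD_FAST_LOAD_FAST m,b → push 28,17. Stack: [28, 17]
BINARY_OP % → 28 % 17 = 11. Stack: [11]
STORE_FAST m → m=11. Stack: []
LOAD_FAST i → push 2. Stack: [2]
LOAD_CONST → push 1. Stack: [2, 1]
BINARY_OP + → 2 + 1 = 3. Stack: [3]
STORE_FAST i → i=3. Stack: []
LOAD_FAST i → push 3. Stack: [3]
LOAD_CONST → push 3. Stack: [3, 3]
COMPARE_OP bool(<) → 3 vs 3 = False. Stack: [False]
POP_JUMP_IF_FALSE → pop False; jump. Stack: []
LOAD_FAST m → push 11. Stack: [11]
RETURN_VALUE → return 11.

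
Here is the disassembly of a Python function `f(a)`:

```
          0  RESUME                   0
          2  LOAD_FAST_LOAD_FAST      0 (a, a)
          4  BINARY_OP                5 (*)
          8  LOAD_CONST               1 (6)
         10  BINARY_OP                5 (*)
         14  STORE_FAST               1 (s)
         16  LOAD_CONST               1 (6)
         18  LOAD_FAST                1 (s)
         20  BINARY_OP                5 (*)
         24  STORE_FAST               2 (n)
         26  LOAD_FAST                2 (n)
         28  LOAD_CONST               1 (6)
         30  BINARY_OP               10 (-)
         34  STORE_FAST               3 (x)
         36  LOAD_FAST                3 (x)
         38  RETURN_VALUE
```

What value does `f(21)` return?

LOAD_FAST_LOAD_FAST a,a → push 21,21. Stack: [21, 21]
BINARY_OP * → 21 * 21 = 441. Stack: [441]
LOAD_CONST → push 6. Stack: [441, 6]
BINARY_OP * → 441 * 6 = 2646. Stack: [2646]
STORE_FAST s → s=2646. Stack: []
LOAD_CONST → push 6. Stack: [6]
LOAD_FAST s → push 2646. Stack: [6, 2646]
BINARY_OP * → 6 * 2646 = 15876. Stack: [15876]
STORE_FAST n → n=15876. Stack: []
LOAD_FAST n → push 15876. Stack: [15876]
LOAD_CONST → push 6. Stack: [15876, 6]
BINARY_OP - → 15876 - 6 = 15870. Stack: [15870]
STORE_FAST x → x=15870. Stack: []
LOAD_FAST x → push 15870. Stack: [15870]
RETURN_VALUE → return 15870.

15870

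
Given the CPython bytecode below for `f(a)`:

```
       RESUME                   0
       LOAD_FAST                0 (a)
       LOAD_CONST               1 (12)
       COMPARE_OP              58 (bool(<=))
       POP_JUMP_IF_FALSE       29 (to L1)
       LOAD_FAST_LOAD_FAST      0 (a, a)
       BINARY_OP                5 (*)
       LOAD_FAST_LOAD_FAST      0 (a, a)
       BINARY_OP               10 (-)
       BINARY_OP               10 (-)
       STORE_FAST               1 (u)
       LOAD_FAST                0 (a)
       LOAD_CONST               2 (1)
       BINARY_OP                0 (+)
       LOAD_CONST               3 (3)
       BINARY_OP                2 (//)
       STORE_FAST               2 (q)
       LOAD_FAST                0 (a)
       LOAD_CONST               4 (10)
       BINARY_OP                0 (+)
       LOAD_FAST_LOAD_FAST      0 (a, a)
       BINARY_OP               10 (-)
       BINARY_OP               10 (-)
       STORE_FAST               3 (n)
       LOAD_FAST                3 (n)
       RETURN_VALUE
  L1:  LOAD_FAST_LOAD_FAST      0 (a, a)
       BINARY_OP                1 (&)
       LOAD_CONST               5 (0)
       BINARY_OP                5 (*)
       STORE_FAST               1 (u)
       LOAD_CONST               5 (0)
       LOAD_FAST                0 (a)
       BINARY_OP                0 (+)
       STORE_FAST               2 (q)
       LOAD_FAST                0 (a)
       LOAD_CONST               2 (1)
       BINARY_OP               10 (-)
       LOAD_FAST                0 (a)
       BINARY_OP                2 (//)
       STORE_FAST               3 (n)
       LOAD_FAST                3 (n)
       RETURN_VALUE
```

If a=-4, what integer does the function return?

6

LOAD_FAST a → push -4. Stack: [-4]
LOAD_CONST → push 12. Stack: [-4, 12]
COMPARE_OP bool(<=) → -4 vs 12 = True. Stack: [True]
POP_JUMP_IF_FALSE → pop True; no jump. Stack: []
LOAD_FAST_LOAD_FAST a,a → push -4,-4. Stack: [-4, -4]
BINARY_OP * → -4 * -4 = 16. Stack: [16]
LOAD_FAST_LOAD_FAST a,a → push -4,-4. Stack: [16, -4, -4]
BINARY_OP - → -4 - -4 = 0. Stack: [16, 0]
BINARY_OP - → 16 - 0 = 16. Stack: [16]
STORE_FAST u → u=16. Stack: []
LOAD_FAST a → push -4. Stack: [-4]
LOAD_CONST → push 1. Stack: [-4, 1]
BINARY_OP + → -4 + 1 = -3. Stack: [-3]
LOAD_CONST → push 3. Stack: [-3, 3]
BINARY_OP // → -3 // 3 = -1. Stack: [-1]
STORE_FAST q → q=-1. Stack: []
LOAD_FAST a → push -4. Stack: [-4]
LOAD_CONST → push 10. Stack: [-4, 10]
BINARY_OP + → -4 + 10 = 6. Stack: [6]
LOAD_FAST_LOAD_FAST a,a → push -4,-4. Stack: [6, -4, -4]
BINARY_OP - → -4 - -4 = 0. Stack: [6, 0]
BINARY_OP - → 6 - 0 = 6. Stack: [6]
STORE_FAST n → n=6. Stack: []
LOAD_FAST n → push 6. Stack: [6]
RETURN_VALUE → return 6.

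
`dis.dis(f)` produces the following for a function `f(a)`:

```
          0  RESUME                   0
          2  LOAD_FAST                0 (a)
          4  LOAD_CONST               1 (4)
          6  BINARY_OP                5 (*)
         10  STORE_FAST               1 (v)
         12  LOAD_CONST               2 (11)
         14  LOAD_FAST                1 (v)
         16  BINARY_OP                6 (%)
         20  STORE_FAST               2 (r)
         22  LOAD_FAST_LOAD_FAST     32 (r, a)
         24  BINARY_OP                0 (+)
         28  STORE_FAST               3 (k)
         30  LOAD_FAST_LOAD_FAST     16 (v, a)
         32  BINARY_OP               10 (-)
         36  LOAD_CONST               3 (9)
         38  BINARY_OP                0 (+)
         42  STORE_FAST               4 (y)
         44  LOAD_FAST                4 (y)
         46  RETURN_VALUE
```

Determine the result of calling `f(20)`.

LOAD_FAST a → push 20. Stack: [20]
LOAD_CONST → push 4. Stack: [20, 4]
BINARY_OP * → 20 * 4 = 80. Stack: [80]
STORE_FAST v → v=80. Stack: []
LOAD_CONST → push 11. Stack: [11]
LOAD_FAST v → push 80. Stack: [11, 80]
BINARY_OP % → 11 % 80 = 11. Stack: [11]
STORE_FAST r → r=11. Stack: []
LOAD_FAST_LOAD_FAST r,a → push 11,20. Stack: [11, 20]
BINARY_OP + → 11 + 20 = 31. Stack: [31]
STORE_FAST k → k=31. Stack: []
LOAD_FAST_LOAD_FAST v,a → push 80,20. Stack: [80, 20]
BINARY_OP - → 80 - 20 = 60. Stack: [60]
LOAD_CONST → push 9. Stack: [60, 9]
BINARY_OP + → 60 + 9 = 69. Stack: [69]
STORE_FAST y → y=69. Stack: []
LOAD_FAST y → push 69. Stack: [69]
RETURN_VALUE → return 69.

69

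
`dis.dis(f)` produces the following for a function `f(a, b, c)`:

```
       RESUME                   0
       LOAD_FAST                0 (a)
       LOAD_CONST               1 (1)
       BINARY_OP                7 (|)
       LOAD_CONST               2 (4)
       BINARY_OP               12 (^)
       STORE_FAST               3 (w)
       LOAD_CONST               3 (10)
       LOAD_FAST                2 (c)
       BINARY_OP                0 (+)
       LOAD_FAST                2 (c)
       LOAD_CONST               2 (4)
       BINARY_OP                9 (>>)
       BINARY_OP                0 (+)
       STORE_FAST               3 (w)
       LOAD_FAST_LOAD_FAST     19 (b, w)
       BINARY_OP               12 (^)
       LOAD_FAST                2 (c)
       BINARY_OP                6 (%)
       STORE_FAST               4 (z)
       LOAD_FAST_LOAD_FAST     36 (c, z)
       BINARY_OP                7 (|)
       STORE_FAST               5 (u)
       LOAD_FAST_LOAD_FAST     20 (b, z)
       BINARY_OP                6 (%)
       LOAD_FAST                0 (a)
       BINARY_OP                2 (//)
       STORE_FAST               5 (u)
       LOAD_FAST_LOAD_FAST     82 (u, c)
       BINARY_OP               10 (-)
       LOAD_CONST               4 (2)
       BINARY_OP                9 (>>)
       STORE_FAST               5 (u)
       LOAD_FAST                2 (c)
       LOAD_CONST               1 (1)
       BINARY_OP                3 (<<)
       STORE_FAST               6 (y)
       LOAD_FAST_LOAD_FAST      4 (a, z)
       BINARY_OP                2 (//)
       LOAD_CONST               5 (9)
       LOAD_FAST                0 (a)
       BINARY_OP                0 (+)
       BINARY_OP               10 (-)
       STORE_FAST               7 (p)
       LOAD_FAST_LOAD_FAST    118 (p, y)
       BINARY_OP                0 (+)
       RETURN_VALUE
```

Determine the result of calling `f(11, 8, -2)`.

LOAD_FAST a → push 11. Stack: [11]
LOAD_CONST → push 1. Stack: [11, 1]
BINARY_OP | → 11 | 1 = 11. Stack: [11]
LOAD_CONST → push 4. Stack: [11, 4]
BINARY_OP ^ → 11 ^ 4 = 15. Stack: [15]
STORE_FAST w → w=15. Stack: []
LOAD_CONST → push 10. Stack: [10]
LOAD_FAST c → push -2. Stack: [10, -2]
BINARY_OP + → 10 + -2 = 8. Stack: [8]
LOAD_FAST c → push -2. Stack: [8, -2]
LOAD_CONST → push 4. Stack: [8, -2, 4]
BINARY_OP >> → -2 >> 4 = -1. Stack: [8, -1]
BINARY_OP + → 8 + -1 = 7. Stack: [7]
STORE_FAST w → w=7. Stack: []
LOAD_FAST_LOAD_FAST b,w → push 8,7. Stack: [8, 7]
BINARY_OP ^ → 8 ^ 7 = 15. Stack: [15]
LOAD_FAST c → push -2. Stack: [15, -2]
BINARY_OP % → 15 % -2 = -1. Stack: [-1]
STORE_FAST z → z=-1. Stack: []
LOAD_FAST_LOAD_FAST c,z → push -2,-1. Stack: [-2, -1]
BINARY_OP | → -2 | -1 = -1. Stack: [-1]
STORE_FAST u → u=-1. Stack: []
LOAD_FAST_LOAD_FAST b,z → push 8,-1. Stack: [8, -1]
BINARY_OP % → 8 % -1 = 0. Stack: [0]
LOAD_FAST a → push 11. Stack: [0, 11]
BINARY_OP // → 0 // 11 = 0. Stack: [0]
STORE_FAST u → u=0. Stack: []
LOAD_FAST_LOAD_FAST u,c → push 0,-2. Stack: [0, -2]
BINARY_OP - → 0 - -2 = 2. Stack: [2]
LOAD_CONST → push 2. Stack: [2, 2]
BINARY_OP >> → 2 >> 2 = 0. Stack: [0]
STORE_FAST u → u=0. Stack: []
LOAD_FAST c → push -2. Stack: [-2]
LOAD_CONST → push 1. Stack: [-2, 1]
BINARY_OP << → -2 << 1 = -4. Stack: [-4]
STORE_FAST y → y=-4. Stack: []
LOAD_FAST_LOAD_FAST a,z → push 11,-1. Stack: [11, -1]
BINARY_OP // → 11 // -1 = -11. Stack: [-11]
LOAD_CONST → push 9. Stack: [-11, 9]
LOAD_FAST a → push 11. Stack: [-11, 9, 11]
BINARY_OP + → 9 + 11 = 20. Stack: [-11, 20]
BINARY_OP - → -11 - 20 = -31. Stack: [-31]
STORE_FAST p → p=-31. Stack: []
LOAD_FAST_LOAD_FAST p,y → push -31,-4. Stack: [-31, -4]
BINARY_OP + → -31 + -4 = -35. Stack: [-35]
RETURN_VALUE → return -35.

-35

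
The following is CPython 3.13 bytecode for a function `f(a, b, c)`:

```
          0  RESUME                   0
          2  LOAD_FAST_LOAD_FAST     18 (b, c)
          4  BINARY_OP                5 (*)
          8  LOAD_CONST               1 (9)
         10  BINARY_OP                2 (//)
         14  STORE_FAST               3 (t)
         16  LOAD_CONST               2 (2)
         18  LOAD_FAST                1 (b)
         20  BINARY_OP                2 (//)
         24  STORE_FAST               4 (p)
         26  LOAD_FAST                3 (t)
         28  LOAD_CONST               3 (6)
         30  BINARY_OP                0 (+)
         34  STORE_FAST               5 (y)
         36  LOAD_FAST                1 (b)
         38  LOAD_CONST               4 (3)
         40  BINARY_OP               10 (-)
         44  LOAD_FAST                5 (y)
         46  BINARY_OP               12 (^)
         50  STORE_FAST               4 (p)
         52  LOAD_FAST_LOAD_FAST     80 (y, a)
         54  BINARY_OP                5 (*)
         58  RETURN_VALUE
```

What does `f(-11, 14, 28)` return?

-539

LOAD_FAST_LOAD_FAST b,c → push 14,28. Stack: [14, 28]
BINARY_OP * → 14 * 28 = 392. Stack: [392]
LOAD_CONST → push 9. Stack: [392, 9]
BINARY_OP // → 392 // 9 = 43. Stack: [43]
STORE_FAST t → t=43. Stack: []
LOAD_CONST → push 2. Stack: [2]
LOAD_FAST b → push 14. Stack: [2, 14]
BINARY_OP // → 2 // 14 = 0. Stack: [0]
STORE_FAST p → p=0. Stack: []
LOAD_FAST t → push 43. Stack: [43]
LOAD_CONST → push 6. Stack: [43, 6]
BINARY_OP + → 43 + 6 = 49. Stack: [49]
STORE_FAST y → y=49. Stack: []
LOAD_FAST b → push 14. Stack: [14]
LOAD_CONST → push 3. Stack: [14, 3]
BINARY_OP - → 14 - 3 = 11. Stack: [11]
LOAD_FAST y → push 49. Stack: [11, 49]
BINARY_OP ^ → 11 ^ 49 = 58. Stack: [58]
STORE_FAST p → p=58. Stack: []
LOAD_FAST_LOAD_FAST y,a → push 49,-11. Stack: [49, -11]
BINARY_OP * → 49 * -11 = -539. Stack: [-539]
RETURN_VALUE → return -539.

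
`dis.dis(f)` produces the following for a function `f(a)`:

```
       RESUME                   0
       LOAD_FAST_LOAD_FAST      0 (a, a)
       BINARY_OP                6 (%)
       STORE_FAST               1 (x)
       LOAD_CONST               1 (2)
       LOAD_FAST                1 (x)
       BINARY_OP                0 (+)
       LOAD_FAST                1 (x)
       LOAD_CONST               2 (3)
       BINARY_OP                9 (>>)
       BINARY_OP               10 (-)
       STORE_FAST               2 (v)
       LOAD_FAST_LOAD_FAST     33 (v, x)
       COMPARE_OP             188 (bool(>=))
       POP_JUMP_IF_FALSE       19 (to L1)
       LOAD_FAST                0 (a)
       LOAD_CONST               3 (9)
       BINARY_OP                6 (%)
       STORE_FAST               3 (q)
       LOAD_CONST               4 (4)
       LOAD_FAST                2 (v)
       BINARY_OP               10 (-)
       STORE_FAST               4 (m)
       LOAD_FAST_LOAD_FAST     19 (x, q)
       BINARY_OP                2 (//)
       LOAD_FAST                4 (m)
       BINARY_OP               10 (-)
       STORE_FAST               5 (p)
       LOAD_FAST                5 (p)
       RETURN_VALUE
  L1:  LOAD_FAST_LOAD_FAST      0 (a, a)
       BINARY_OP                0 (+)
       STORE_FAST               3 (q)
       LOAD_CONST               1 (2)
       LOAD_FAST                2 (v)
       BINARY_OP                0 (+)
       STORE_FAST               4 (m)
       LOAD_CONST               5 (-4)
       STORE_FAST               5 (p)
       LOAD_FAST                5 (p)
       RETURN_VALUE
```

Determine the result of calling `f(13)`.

-2

LOAD_FAST_LOAD_FAST a,a → push 13,13. Stack: [13, 13]
BINARY_OP % → 13 % 13 = 0. Stack: [0]
STORE_FAST x → x=0. Stack: []
LOAD_CONST → push 2. Stack: [2]
LOAD_FAST x → push 0. Stack: [2, 0]
BINARY_OP + → 2 + 0 = 2. Stack: [2]
LOAD_FAST x → push 0. Stack: [2, 0]
LOAD_CONST → push 3. Stack: [2, 0, 3]
BINARY_OP >> → 0 >> 3 = 0. Stack: [2, 0]
BINARY_OP - → 2 - 0 = 2. Stack: [2]
STORE_FAST v → v=2. Stack: []
LOAD_FAST_LOAD_FAST v,x → push 2,0. Stack: [2, 0]
COMPARE_OP bool(>=) → 2 vs 0 = True. Stack: [True]
POP_JUMP_IF_FALSE → pop True; no jump. Stack: []
LOAD_FAST a → push 13. Stack: [13]
LOAD_CONST → push 9. Stack: [13, 9]
BINARY_OP % → 13 % 9 = 4. Stack: [4]
STORE_FAST q → q=4. Stack: []
LOAD_CONST → push 4. Stack: [4]
LOAD_FAST v → push 2. Stack: [4, 2]
BINARY_OP - → 4 - 2 = 2. Stack: [2]
STORE_FAST m → m=2. Stack: []
LOAD_FAST_LOAD_FAST x,q → push 0,4. Stack: [0, 4]
BINARY_OP // → 0 // 4 = 0. Stack: [0]
LOAD_FAST m → push 2. Stack: [0, 2]
BINARY_OP - → 0 - 2 = -2. Stack: [-2]
STORE_FAST p → p=-2. Stack: []
LOAD_FAST p → push -2. Stack: [-2]
RETURN_VALUE → return -2.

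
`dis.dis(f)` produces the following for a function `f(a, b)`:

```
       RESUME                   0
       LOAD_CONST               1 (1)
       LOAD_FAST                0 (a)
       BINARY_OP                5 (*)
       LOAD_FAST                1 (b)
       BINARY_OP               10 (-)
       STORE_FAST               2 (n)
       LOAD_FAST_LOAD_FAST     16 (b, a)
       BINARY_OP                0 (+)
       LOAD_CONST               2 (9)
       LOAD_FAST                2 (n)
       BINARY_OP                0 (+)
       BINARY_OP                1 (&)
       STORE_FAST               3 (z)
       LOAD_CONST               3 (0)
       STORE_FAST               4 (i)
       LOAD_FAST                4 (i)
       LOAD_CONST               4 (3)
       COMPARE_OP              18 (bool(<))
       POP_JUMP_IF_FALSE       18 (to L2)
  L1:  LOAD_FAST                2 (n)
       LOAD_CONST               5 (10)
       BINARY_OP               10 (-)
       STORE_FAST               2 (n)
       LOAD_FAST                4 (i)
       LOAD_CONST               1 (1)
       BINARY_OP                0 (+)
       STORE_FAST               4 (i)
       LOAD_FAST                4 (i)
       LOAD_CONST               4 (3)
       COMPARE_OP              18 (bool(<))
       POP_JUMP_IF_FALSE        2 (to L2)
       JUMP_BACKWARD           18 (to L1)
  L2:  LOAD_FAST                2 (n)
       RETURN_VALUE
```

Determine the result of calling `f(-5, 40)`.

-75

LOAD_CONST → push 1. Stack: [1]
LOAD_FAST a → push -5. Stack: [1, -5]
BINARY_OP * → 1 * -5 = -5. Stack: [-5]
LOAD_FAST b → push 40. Stack: [-5, 40]
BINARY_OP - → -5 - 40 = -45. Stack: [-45]
STORE_FAST n → n=-45. Stack: []
LOAD_FAST_LOAD_FAST b,a → push 40,-5. Stack: [40, -5]
BINARY_OP + → 40 + -5 = 35. Stack: [35]
LOAD_CONST → push 9. Stack: [35, 9]
LOAD_FAST n → push -45. Stack: [35, 9, -45]
BINARY_OP + → 9 + -45 = -36. Stack: [35, -36]
BINARY_OP & → 35 & -36 = 0. Stack: [0]
STORE_FAST z → z=0. Stack: []
LOAD_CONST → push 0. Stack: [0]
STORE_FAST i → i=0. Stack: []
LOAD_FAST i → push 0. Stack: [0]
LOAD_CONST → push 3. Stack: [0, 3]
COMPARE_OP bool(<) → 0 vs 3 = True. Stack: [True]
POP_JUMP_IF_FALSE → pop True; no jump. Stack: []
LOAD_FAST n → push -45. Stack: [-45]
LOAD_CONST → push 10. Stack: [-45, 10]
BINARY_OP - → -45 - 10 = -55. Stack: [-55]
STORE_FAST n → n=-55. Stack: []
LOAD_FAST i → push 0. Stack: [0]
LOAD_CONST → push 1. Stack: [0, 1]
BINARY_OP + → 0 + 1 = 1. Stack: [1]
STORE_FAST i → i=1. Stack: []
LOAD_FAST i → push 1. Stack: [1]
LOAD_CONST → push 3. Stack: [1, 3]
COMPARE_OP bool(<) → 1 vs 3 = True. Stack: [True]
POP_JUMP_IF_FALSE → pop True; no jump. Stack: []
LOAD_FAST n → push -55. Stack: [-55]
LOAD_CONST → push 10. Stack: [-55, 10]
BINARY_OP - → -55 - 10 = -65. Stack: [-65]
STORE_FAST n → n=-65. Stack: []
LOAD_FAST i → push 1. Stack: [1]
LOAD_CONST → push 1. Stack: [1, 1]
BINARY_OP + → 1 + 1 = 2. Stack: [2]
STORE_FAST i → i=2. Stack: []
LOAD_FAST i → push 2. Stack: [2]
LOAD_CONST → push 3. Stack: [2, 3]
COMPARE_OP bool(<) → 2 vs 3 = True. Stack: [True]
POP_JUMP_IF_FALSE → pop True; no jump. Stack: []
LOAD_FAST n → push -65. Stack: [-65]
LOAD_CONST → push 10. Stack: [-65, 10]
BINARY_OP - → -65 - 10 = -75. Stack: [-75]
STORE_FAST n → n=-75. Stack: []
LOAD_FAST i → push 2. Stack: [2]
LOAD_CONST → push 1. Stack: [2, 1]
BINARY_OP + → 2 + 1 = 3. Stack: [3]
STORE_FAST i → i=3. Stack: []
LOAD_FAST i → push 3. Stack: [3]
LOAD_CONST → push 3. Stack: [3, 3]
COMPARE_OP bool(<) → 3 vs 3 = False. Stack: [False]
POP_JUMP_IF_FALSE → pop False; jump. Stack: []
LOAD_FAST n → push -75. Stack: [-75]
RETURN_VALUE → return -75.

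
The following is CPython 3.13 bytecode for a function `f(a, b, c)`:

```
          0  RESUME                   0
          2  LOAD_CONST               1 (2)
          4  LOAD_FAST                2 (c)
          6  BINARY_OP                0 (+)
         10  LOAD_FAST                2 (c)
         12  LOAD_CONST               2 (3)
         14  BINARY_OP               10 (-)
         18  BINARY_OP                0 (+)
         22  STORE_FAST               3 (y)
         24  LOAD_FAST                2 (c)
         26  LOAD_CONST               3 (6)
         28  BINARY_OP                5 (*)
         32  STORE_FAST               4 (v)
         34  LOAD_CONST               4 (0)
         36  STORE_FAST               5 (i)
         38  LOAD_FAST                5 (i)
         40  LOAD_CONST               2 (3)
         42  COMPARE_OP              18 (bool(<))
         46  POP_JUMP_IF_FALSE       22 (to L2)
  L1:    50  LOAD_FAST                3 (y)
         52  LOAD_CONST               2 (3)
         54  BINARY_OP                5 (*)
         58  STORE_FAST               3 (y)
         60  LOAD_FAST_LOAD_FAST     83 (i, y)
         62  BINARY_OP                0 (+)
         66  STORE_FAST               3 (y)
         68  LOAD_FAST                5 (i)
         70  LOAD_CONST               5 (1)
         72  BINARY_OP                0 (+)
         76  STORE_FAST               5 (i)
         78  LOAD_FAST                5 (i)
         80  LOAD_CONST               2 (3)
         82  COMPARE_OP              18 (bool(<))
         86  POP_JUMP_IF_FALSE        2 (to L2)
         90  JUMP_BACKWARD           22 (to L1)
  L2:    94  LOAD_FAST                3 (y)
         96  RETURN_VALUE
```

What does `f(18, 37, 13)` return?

LOAD_CONST → push 2. Stack: [2]
LOAD_FAST c → push 13. Stack: [2, 13]
BINARY_OP + → 2 + 13 = 15. Stack: [15]
LOAD_FAST c → push 13. Stack: [15, 13]
LOAD_CONST → push 3. Stack: [15, 13, 3]
BINARY_OP - → 13 - 3 = 10. Stack: [15, 10]
BINARY_OP + → 15 + 10 = 25. Stack: [25]
STORE_FAST y → y=25. Stack: []
LOAD_FAST c → push 13. Stack: [13]
LOAD_CONST → push 6. Stack: [13, 6]
BINARY_OP * → 13 * 6 = 78. Stack: [78]
STORE_FAST v → v=78. Stack: []
LOAD_CONST → push 0. Stack: [0]
STORE_FAST i → i=0. Stack: []
LOAD_FAST i → push 0. Stack: [0]
LOAD_CONST → push 3. Stack: [0, 3]
COMPARE_OP bool(<) → 0 vs 3 = True. Stack: [True]
POP_JUMP_IF_FALSE → pop True; no jump. Stack: []
LOAD_FAST y → push 25. Stack: [25]
LOAD_CONST → push 3. Stack: [25, 3]
BINARY_OP * → 25 * 3 = 75. Stack: [75]
STORE_FAST y → y=75. Stack: []
LOAD_FAST_LOAD_FAST i,y → push 0,75. Stack: [0, 75]
BINARY_OP + → 0 + 75 = 75. Stack: [75]
STORE_FAST y → y=75. Stack: []
LOAD_FAST i → push 0. Stack: [0]
LOAD_CONST → push 1. Stack: [0, 1]
BINARY_OP + → 0 + 1 = 1. Stack: [1]
STORE_FAST i → i=1. Stack: []
LOAD_FAST i → push 1. Stack: [1]
LOAD_CONST → push 3. Stack: [1, 3]
COMPARE_OP bool(<) → 1 vs 3 = True. Stack: [True]
POP_JUMP_IF_FALSE → pop True; no jump. Stack: []
LOAD_FAST y → push 75. Stack: [75]
LOAD_CONST → push 3. Stack: [75, 3]
BINARY_OP * → 75 * 3 = 225. Stack: [225]
STORE_FAST y → y=225. Stack: []
LOAD_FAST_LOAD_FAST i,y → push 1,225. Stack: [1, 225]
BINARY_OP + → 1 + 225 = 226. Stack: [226]
STORE_FAST y → y=226. Stack: []
LOAD_FAST i → push 1. Stack: [1]
LOAD_CONST → push 1. Stack: [1, 1]
BINARY_OP + → 1 + 1 = 2. Stack: [2]
STORE_FAST i → i=2. Stack: []
LOAD_FAST i → push 2. Stack: [2]
LOAD_CONST → push 3. Stack: [2, 3]
COMPARE_OP bool(<) → 2 vs 3 = True. Stack: [True]
POP_JUMP_IF_FALSE → pop True; no jump. Stack: []
LOAD_FAST y → push 226. Stack: [226]
LOAD_CONST → push 3. Stack: [226, 3]
BINARY_OP * → 226 * 3 = 678. Stack: [678]
STORE_FAST y → y=678. Stack: []
LOAD_FAST_LOAD_FAST i,y → push 2,678. Stack: [2, 678]
BINARY_OP + → 2 + 678 = 680. Stack: [680]
STORE_FAST y → y=680. Stack: []
LOAD_FAST i → push 2. Stack: [2]
LOAD_CONST → push 1. Stack: [2, 1]
BINARY_OP + → 2 + 1 = 3. Stack: [3]
STORE_FAST i → i=3. Stack: []
LOAD_FAST i → push 3. Stack: [3]
LOAD_CONST → push 3. Stack: [3, 3]
COMPARE_OP bool(<) → 3 vs 3 = False. Stack: [False]
POP_JUMP_IF_FALSE → pop False; jump. Stack: []
LOAD_FAST y → push 680. Stack: [680]
RETURN_VALUE → return 680.

680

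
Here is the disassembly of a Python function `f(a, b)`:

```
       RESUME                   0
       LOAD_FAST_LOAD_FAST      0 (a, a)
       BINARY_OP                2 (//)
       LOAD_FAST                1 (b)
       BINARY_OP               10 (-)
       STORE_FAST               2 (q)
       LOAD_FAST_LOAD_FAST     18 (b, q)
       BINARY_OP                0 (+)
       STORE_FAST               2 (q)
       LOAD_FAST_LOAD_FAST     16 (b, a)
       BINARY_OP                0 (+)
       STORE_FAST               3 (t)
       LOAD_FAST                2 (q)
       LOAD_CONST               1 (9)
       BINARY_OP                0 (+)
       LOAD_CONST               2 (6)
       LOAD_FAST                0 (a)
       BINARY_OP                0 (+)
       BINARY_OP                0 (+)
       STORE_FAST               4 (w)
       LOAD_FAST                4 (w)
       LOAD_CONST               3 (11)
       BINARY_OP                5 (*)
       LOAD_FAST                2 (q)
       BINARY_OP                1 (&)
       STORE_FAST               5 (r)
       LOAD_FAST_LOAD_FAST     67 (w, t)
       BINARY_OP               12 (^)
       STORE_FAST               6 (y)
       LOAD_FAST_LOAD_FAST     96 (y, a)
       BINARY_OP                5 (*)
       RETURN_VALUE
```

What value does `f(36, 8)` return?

864

LOAD_FAST_LOAD_FAST a,a → push 36,36. Stack: [36, 36]
BINARY_OP // → 36 // 36 = 1. Stack: [1]
LOAD_FAST b → push 8. Stack: [1, 8]
BINARY_OP - → 1 - 8 = -7. Stack: [-7]
STORE_FAST q → q=-7. Stack: []
LOAD_FAST_LOAD_FAST b,q → push 8,-7. Stack: [8, -7]
BINARY_OP + → 8 + -7 = 1. Stack: [1]
STORE_FAST q → q=1. Stack: []
LOAD_FAST_LOAD_FAST b,a → push 8,36. Stack: [8, 36]
BINARY_OP + → 8 + 36 = 44. Stack: [44]
STORE_FAST t → t=44. Stack: []
LOAD_FAST q → push 1. Stack: [1]
LOAD_CONST → push 9. Stack: [1, 9]
BINARY_OP + → 1 + 9 = 10. Stack: [10]
LOAD_CONST → push 6. Stack: [10, 6]
LOAD_FAST a → push 36. Stack: [10, 6, 36]
BINARY_OP + → 6 + 36 = 42. Stack: [10, 42]
BINARY_OP + → 10 + 42 = 52. Stack: [52]
STORE_FAST w → w=52. Stack: []
LOAD_FAST w → push 52. Stack: [52]
LOAD_CONST → push 11. Stack: [52, 11]
BINARY_OP * → 52 * 11 = 572. Stack: [572]
LOAD_FAST q → push 1. Stack: [572, 1]
BINARY_OP & → 572 & 1 = 0. Stack: [0]
STORE_FAST r → r=0. Stack: []
LOAD_FAST_LOAD_FAST w,t → push 52,44. Stack: [52, 44]
BINARY_OP ^ → 52 ^ 44 = 24. Stack: [24]
STORE_FAST y → y=24. Stack: []
LOAD_FAST_LOAD_FAST y,a → push 24,36. Stack: [24, 36]
BINARY_OP * → 24 * 36 = 864. Stack: [864]
RETURN_VALUE → return 864.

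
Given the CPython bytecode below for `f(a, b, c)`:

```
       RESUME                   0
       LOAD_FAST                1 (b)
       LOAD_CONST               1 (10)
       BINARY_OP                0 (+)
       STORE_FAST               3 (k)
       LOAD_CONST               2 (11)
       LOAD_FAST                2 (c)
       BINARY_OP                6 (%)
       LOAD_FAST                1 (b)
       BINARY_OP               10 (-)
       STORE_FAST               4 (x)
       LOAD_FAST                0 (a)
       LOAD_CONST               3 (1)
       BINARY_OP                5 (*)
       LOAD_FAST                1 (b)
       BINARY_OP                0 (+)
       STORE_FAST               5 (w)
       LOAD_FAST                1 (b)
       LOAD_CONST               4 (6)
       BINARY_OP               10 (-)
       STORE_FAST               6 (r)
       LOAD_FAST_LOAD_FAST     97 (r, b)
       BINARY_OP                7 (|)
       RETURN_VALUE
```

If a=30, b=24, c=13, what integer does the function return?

LOAD_FAST b → push 24. Stack: [24]
LOAD_CONST → push 10. Stack: [24, 10]
BINARY_OP + → 24 + 10 = 34. Stack: [34]
STORE_FAST k → k=34. Stack: []
LOAD_CONST → push 11. Stack: [11]
LOAD_FAST c → push 13. Stack: [11, 13]
BINARY_OP % → 11 % 13 = 11. Stack: [11]
LOAD_FAST b → push 24. Stack: [11, 24]
BINARY_OP - → 11 - 24 = -13. Stack: [-13]
STORE_FAST x → x=-13. Stack: []
LOAD_FAST a → push 30. Stack: [30]
LOAD_CONST → push 1. Stack: [30, 1]
BINARY_OP * → 30 * 1 = 30. Stack: [30]
LOAD_FAST b → push 24. Stack: [30, 24]
BINARY_OP + → 30 + 24 = 54. Stack: [54]
STORE_FAST w → w=54. Stack: []
LOAD_FAST b → push 24. Stack: [24]
LOAD_CONST → push 6. Stack: [24, 6]
BINARY_OP - → 24 - 6 = 18. Stack: [18]
STORE_FAST r → r=18. Stack: []
LOAD_FAST_LOAD_FAST r,b → push 18,24. Stack: [18, 24]
BINARY_OP | → 18 | 24 = 26. Stack: [26]
RETURN_VALUE → return 26.

26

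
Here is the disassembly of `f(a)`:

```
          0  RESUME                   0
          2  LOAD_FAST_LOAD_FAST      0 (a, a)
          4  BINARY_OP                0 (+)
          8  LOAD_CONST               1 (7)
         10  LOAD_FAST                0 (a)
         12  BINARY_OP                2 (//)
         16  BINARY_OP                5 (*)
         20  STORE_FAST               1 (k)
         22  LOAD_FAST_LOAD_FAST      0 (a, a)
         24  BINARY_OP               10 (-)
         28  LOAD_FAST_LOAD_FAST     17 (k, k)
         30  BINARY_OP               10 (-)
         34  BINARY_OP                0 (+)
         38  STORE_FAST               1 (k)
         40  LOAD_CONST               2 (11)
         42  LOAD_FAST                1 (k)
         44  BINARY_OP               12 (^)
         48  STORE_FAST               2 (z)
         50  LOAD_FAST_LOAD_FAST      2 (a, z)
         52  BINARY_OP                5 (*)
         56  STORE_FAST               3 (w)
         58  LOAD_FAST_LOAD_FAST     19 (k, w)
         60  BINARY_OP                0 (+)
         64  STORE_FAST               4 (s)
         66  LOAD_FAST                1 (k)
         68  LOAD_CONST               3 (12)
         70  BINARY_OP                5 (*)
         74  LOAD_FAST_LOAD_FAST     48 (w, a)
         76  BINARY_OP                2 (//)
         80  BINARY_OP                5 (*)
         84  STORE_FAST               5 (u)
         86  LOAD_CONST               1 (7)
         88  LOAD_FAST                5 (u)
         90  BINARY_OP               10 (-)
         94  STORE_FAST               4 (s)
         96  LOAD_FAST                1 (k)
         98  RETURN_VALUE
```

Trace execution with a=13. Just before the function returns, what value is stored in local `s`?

7

LOAD_FAST_LOAD_FAST a,a → push 13,13. Stack: [13, 13]
BINARY_OP + → 13 + 13 = 26. Stack: [26]
LOAD_CONST → push 7. Stack: [26, 7]
LOAD_FAST a → push 13. Stack: [26, 7, 13]
BINARY_OP // → 7 // 13 = 0. Stack: [26, 0]
BINARY_OP * → 26 * 0 = 0. Stack: [0]
STORE_FAST k → k=0. Stack: []
LOAD_FAST_LOAD_FAST a,a → push 13,13. Stack: [13, 13]
BINARY_OP - → 13 - 13 = 0. Stack: [0]
LOAD_FAST_LOAD_FAST k,k → push 0,0. Stack: [0, 0, 0]
BINARY_OP - → 0 - 0 = 0. Stack: [0, 0]
BINARY_OP + → 0 + 0 = 0. Stack: [0]
STORE_FAST k → k=0. Stack: []
LOAD_CONST → push 11. Stack: [11]
LOAD_FAST k → push 0. Stack: [11, 0]
BINARY_OP ^ → 11 ^ 0 = 11. Stack: [11]
STORE_FAST z → z=11. Stack: []
LOAD_FAST_LOAD_FAST a,z → push 13,11. Stack: [13, 11]
BINARY_OP * → 13 * 11 = 143. Stack: [143]
STORE_FAST w → w=143. Stack: []
LOAD_FAST_LOAD_FAST k,w → push 0,143. Stack: [0, 143]
BINARY_OP + → 0 + 143 = 143. Stack: [143]
STORE_FAST s → s=143. Stack: []
LOAD_FAST k → push 0. Stack: [0]
LOAD_CONST → push 12. Stack: [0, 12]
BINARY_OP * → 0 * 12 = 0. Stack: [0]
LOAD_FAST_LOAD_FAST w,a → push 143,13. Stack: [0, 143, 13]
BINARY_OP // → 143 // 13 = 11. Stack: [0, 11]
BINARY_OP * → 0 * 11 = 0. Stack: [0]
STORE_FAST u → u=0. Stack: []
LOAD_CONST → push 7. Stack: [7]
LOAD_FAST u → push 0. Stack: [7, 0]
BINARY_OP - → 7 - 0 = 7. Stack: [7]
STORE_FAST s → s=7. Stack: []
LOAD_FAST k → push 0. Stack: [0]
RETURN_VALUE → return 0.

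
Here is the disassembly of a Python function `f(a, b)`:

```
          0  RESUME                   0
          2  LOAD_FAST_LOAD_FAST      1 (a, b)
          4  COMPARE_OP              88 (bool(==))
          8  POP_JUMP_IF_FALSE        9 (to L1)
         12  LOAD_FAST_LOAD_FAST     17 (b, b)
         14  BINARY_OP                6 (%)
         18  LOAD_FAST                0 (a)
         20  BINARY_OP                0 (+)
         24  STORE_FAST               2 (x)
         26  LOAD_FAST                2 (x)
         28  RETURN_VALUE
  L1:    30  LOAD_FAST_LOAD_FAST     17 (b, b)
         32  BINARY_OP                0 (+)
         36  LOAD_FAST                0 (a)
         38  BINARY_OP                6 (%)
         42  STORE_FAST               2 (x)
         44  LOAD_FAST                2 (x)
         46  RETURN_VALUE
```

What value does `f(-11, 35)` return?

LOAD_FAST_LOAD_FAST a,b → push -11,35. Stack: [-11, 35]
COMPARE_OP bool(==) → -11 vs 35 = False. Stack: [False]
POP_JUMP_IF_FALSE → pop False; jump. Stack: []
LOAD_FAST_LOAD_FAST b,b → push 35,35. Stack: [35, 35]
BINARY_OP + → 35 + 35 = 70. Stack: [70]
LOAD_FAST a → push -11. Stack: [70, -11]
BINARY_OP % → 70 % -11 = -7. Stack: [-7]
STORE_FAST x → x=-7. Stack: []
LOAD_FAST x → push -7. Stack: [-7]
RETURN_VALUE → return -7.

-7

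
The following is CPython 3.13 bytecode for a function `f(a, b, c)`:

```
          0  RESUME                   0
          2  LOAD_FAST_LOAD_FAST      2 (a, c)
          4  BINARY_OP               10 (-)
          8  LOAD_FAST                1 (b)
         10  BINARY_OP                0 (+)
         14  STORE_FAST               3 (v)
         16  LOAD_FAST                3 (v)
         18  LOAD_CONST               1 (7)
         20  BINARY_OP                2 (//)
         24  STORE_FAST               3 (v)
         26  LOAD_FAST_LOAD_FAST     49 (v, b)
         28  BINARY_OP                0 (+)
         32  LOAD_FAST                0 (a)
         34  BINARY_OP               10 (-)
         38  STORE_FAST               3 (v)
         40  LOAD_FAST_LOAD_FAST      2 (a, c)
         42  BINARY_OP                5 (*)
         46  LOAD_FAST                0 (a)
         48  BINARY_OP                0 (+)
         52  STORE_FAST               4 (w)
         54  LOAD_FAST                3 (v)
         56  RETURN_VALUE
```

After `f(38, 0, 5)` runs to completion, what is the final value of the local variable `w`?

228

LOAD_FAST_LOAD_FAST a,c → push 38,5. Stack: [38, 5]
BINARY_OP - → 38 - 5 = 33. Stack: [33]
LOAD_FAST b → push 0. Stack: [33, 0]
BINARY_OP + → 33 + 0 = 33. Stack: [33]
STORE_FAST v → v=33. Stack: []
LOAD_FAST v → push 33. Stack: [33]
LOAD_CONST → push 7. Stack: [33, 7]
BINARY_OP // → 33 // 7 = 4. Stack: [4]
STORE_FAST v → v=4. Stack: []
LOAD_FAST_LOAD_FAST v,b → push 4,0. Stack: [4, 0]
BINARY_OP + → 4 + 0 = 4. Stack: [4]
LOAD_FAST a → push 38. Stack: [4, 38]
BINARY_OP - → 4 - 38 = -34. Stack: [-34]
STORE_FAST v → v=-34. Stack: []
LOAD_FAST_LOAD_FAST a,c → push 38,5. Stack: [38, 5]
BINARY_OP * → 38 * 5 = 190. Stack: [190]
LOAD_FAST a → push 38. Stack: [190, 38]
BINARY_OP + → 190 + 38 = 228. Stack: [228]
STORE_FAST w → w=228. Stack: []
LOAD_FAST v → push -34. Stack: [-34]
RETURN_VALUE → return -34.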